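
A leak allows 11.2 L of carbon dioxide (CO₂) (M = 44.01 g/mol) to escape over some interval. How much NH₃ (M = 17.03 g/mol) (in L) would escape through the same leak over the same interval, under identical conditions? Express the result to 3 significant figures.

From Graham's law, rate_NH₃/rate_CO₂ = √(M_CO₂/M_NH₃) = √(44.01/17.03) = √2.584 = 1.608.
So the volume for NH₃ is 11.2 × 1.608 = 18.0 L.

18.0 L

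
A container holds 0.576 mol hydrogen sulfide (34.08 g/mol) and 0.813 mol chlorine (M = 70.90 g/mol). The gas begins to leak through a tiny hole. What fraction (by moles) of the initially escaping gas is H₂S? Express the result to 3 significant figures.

Rate_i ∝ x_i/√M_i (Graham's law weighted by mole fraction), so the effusate composition follows n_i/√M_i.
So x_H₂S in the escaping gas = (n_H₂S/√M_H₂S) / Σ(n_i/√M_i)
= (0.576/√34.08) / (0.576/√34.08 + 0.813/√70.90) = 0.09867/(0.09867 + 0.09655) = 0.505.

0.505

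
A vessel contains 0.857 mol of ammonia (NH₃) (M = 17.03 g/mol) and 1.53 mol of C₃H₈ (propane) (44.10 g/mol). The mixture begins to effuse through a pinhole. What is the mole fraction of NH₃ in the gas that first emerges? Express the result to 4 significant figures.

0.4741

Rate_i ∝ x_i/√M_i (Graham's law weighted by mole fraction), so the effusate composition follows n_i/√M_i.
So x_NH₃ in the escaping gas = (n_NH₃/√M_NH₃) / Σ(n_i/√M_i)
= (0.857/√17.03) / (0.857/√17.03 + 1.53/√44.10) = 0.2077/(0.2077 + 0.2304) = 0.4741.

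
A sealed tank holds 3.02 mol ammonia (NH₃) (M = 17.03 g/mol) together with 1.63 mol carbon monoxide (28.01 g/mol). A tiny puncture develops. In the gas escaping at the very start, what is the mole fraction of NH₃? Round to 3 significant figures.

Rate_i ∝ x_i/√M_i (Graham's law weighted by mole fraction), so the effusate composition follows n_i/√M_i.
Mole fraction of NH₃ in the effusate = (n_NH₃/√M_NH₃) / (n_NH₃/√M_NH₃ + n_CO/√M_CO)
= (3.02/√17.03) / (3.02/√17.03 + 1.63/√28.01) = 0.7318/(0.7318 + 0.3080) = 0.704.

0.704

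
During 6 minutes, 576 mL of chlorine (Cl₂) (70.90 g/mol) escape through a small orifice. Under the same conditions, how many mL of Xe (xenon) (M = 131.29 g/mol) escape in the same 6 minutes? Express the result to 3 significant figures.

423 mL

Graham's law gives rate_Xe/rate_Cl₂ = √(M_Cl₂/M_Xe) = √(70.90/131.29) = √0.5400 = 0.7349.
So the volume for Xe is 576 × 0.7349 = 423 mL.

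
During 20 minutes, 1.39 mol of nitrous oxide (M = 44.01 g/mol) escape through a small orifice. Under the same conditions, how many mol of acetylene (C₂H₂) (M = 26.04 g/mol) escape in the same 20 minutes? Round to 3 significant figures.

1.81 mol

From Graham's law, rate_C₂H₂/rate_N₂O = √(M_N₂O/M_C₂H₂) = √(44.01/26.04) = √1.690 = 1.300.
So the amount for C₂H₂ is 1.39 × 1.300 = 1.81 mol.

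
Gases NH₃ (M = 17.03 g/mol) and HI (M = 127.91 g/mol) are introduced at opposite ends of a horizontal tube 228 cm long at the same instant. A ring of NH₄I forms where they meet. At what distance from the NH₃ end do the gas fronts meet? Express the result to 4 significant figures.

167.0 cm

Distances travelled in equal time are proportional to diffusion rates, so d_NH₃/d_HI = √(M_HI/M_NH₃) = √(127.91/17.03) = 2.741.
With d_NH₃ + d_HI = 228 cm, d_HI = 228/(1 + 2.741) = 60.95 cm.
d_NH₃ = 228 − 60.95 = 167.0 cm.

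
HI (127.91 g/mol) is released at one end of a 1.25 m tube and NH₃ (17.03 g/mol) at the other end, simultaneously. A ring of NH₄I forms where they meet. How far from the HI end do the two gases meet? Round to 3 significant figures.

0.334 m

Graham's law gives d_HI/d_NH₃ = rate_HI/rate_NH₃ = √(M_NH₃/M_HI) = √(17.03/127.91) = 0.3649.
With d_HI + d_NH₃ = 1.25 m, d_NH₃ = 1.25/(1 + 0.3649) = 0.9158 m.
d_HI = 1.25 − 0.9158 = 0.334 m.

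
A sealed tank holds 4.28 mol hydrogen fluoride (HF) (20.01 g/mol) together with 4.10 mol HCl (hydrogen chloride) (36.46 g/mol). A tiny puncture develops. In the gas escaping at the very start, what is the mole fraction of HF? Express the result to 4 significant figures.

The effusion rate of species i is ∝ p_i/√M_i ∝ n_i/√M_i.
x_HF(eff) = (n_HF/√M_HF) / (n_HF/√M_HF + n_HCl/√M_HCl)
= (4.28/√20.01) / (4.28/√20.01 + 4.10/√36.46) = 0.9568/(0.9568 + 0.6790) = 0.5849.

0.5849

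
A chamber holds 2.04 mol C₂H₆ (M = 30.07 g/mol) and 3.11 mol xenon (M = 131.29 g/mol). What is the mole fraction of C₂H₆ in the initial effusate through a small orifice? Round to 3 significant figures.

Effusion rate of each component ∝ n_i/√M_i (partial pressure × 1/√M).
So x_C₂H₆ in the escaping gas = (n_C₂H₆/√M_C₂H₆) / Σ(n_i/√M_i)
= (2.04/√30.07) / (2.04/√30.07 + 3.11/√131.29) = 0.3720/(0.3720 + 0.2714) = 0.578.

0.578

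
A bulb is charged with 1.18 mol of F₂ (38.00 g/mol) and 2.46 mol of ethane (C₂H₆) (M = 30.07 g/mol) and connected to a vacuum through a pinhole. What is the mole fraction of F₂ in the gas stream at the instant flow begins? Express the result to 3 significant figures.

0.299

Each component's effusion rate ∝ (its partial pressure)·(1/√M) ∝ n_i/√M_i.
So x_F₂ in the escaping gas = (n_F₂/√M_F₂) / Σ(n_i/√M_i)
= (1.18/√38.00) / (1.18/√38.00 + 2.46/√30.07) = 0.1914/(0.1914 + 0.4486) = 0.299.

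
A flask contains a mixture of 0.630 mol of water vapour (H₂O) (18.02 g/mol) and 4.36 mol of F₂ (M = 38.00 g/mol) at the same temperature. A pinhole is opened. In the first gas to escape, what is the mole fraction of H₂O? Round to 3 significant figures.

0.173

The effusion rate of species i is ∝ p_i/√M_i ∝ n_i/√M_i.
x_H₂O(eff) = (n_H₂O/√M_H₂O) / (n_H₂O/√M_H₂O + n_F₂/√M_F₂)
= (0.630/√18.02) / (0.630/√18.02 + 4.36/√38.00) = 0.1484/(0.1484 + 0.7073) = 0.173.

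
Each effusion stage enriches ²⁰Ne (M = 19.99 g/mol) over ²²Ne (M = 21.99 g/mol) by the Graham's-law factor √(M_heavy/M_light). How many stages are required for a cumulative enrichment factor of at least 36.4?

Single-stage factor α = √(21.99/19.99), so ln α = ½ ln(1.10005) = 0.04768.
Need α^N ≥ 36.4 ⇒ N ≥ ln(36.4) / ln α = 3.595 / 0.04768 = 75.39.
Minimum whole number of stages: N = 76.

76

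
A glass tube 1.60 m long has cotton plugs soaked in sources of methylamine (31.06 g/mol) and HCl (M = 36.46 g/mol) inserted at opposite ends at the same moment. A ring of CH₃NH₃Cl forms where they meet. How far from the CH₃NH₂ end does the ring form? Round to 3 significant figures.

0.832 m

In equal time, each gas travels a distance ∝ its rate ∝ 1/√M, so d_CH₃NH₂/d_HCl = √(M_HCl/M_CH₃NH₂) = √(36.46/31.06) = 1.083.
With d_CH₃NH₂ + d_HCl = 1.60 m, d_HCl = 1.60/(1 + 1.083) = 0.7680 m.
d_CH₃NH₂ = 1.60 − 0.7680 = 0.832 m.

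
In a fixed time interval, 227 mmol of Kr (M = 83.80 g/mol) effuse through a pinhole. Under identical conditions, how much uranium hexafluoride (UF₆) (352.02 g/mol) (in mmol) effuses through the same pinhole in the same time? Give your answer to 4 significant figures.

110.8 mmol

Graham's law gives rate_UF₆/rate_Kr = √(M_Kr/M_UF₆) = √(83.80/352.02) = √0.2381 = 0.4879.
So the amount for UF₆ is 227 × 0.4879 = 110.8 mmol.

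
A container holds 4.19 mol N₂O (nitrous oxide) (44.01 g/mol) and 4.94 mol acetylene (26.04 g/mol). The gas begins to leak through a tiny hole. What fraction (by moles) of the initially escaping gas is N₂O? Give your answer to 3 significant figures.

Rate_i ∝ x_i/√M_i (Graham's law weighted by mole fraction), so the effusate composition follows n_i/√M_i.
So x_N₂O in the escaping gas = (n_N₂O/√M_N₂O) / Σ(n_i/√M_i)
= (4.19/√44.01) / (4.19/√44.01 + 4.94/√26.04) = 0.6316/(0.6316 + 0.9681) = 0.395.

0.395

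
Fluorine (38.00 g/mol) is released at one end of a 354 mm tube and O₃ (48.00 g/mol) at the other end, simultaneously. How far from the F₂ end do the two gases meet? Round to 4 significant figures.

In equal time, each gas travels a distance ∝ its rate ∝ 1/√M, so d_F₂/d_O₃ = √(M_O₃/M_F₂) = √(48.00/38.00) = 1.124.
With d_F₂ + d_O₃ = 354 mm, d_O₃ = 354/(1 + 1.124) = 166.7 mm.
d_F₂ = 354 − 166.7 = 187.3 mm.

187.3 mm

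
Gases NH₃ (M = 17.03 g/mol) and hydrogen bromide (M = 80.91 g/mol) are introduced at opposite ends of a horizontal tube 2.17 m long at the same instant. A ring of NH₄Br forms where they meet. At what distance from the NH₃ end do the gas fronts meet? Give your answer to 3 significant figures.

1.49 m

In equal time, each gas travels a distance ∝ its rate ∝ 1/√M, so d_NH₃/d_HBr = √(M_HBr/M_NH₃) = √(80.91/17.03) = 2.180.
With d_NH₃ + d_HBr = 2.17 m, d_HBr = 2.17/(1 + 2.180) = 0.6825 m.
d_NH₃ = 2.17 − 0.6825 = 1.49 m.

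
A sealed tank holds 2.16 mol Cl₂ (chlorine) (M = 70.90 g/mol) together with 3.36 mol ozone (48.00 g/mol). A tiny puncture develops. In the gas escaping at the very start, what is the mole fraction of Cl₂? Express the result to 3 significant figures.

Each component's effusion rate ∝ (its partial pressure)·(1/√M) ∝ n_i/√M_i.
So x_Cl₂ in the escaping gas = (n_Cl₂/√M_Cl₂) / Σ(n_i/√M_i)
= (2.16/√70.90) / (2.16/√70.90 + 3.36/√48.00) = 0.2565/(0.2565 + 0.4850) = 0.346.

0.346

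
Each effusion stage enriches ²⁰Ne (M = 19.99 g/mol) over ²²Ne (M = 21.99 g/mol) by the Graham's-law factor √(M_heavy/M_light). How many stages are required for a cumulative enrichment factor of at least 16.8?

Single-stage factor α = √(21.99/19.99), so ln α = ½ ln(1.10005) = 0.04768.
Need α^N ≥ 16.8 ⇒ N ≥ ln(16.8) / ln α = 2.821 / 0.04768 = 59.18.
So at least 60 stages are needed.

60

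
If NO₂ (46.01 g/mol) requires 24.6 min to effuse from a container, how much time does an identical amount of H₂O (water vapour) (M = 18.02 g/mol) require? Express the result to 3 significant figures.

By Graham's law, t_H₂O/t_NO₂ = √(M_H₂O/M_NO₂) = √(18.02/46.01) = √0.3917 = 0.6258.
So the time for H₂O is 24.6 × 0.6258 = 15.4 min.

15.4 min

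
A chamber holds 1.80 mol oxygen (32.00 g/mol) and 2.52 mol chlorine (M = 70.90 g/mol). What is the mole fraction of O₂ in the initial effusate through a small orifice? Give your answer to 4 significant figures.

0.5153

Effusion rate of each component ∝ n_i/√M_i (partial pressure × 1/√M).
So x_O₂ in the escaping gas = (n_O₂/√M_O₂) / Σ(n_i/√M_i)
= (1.80/√32.00) / (1.80/√32.00 + 2.52/√70.90) = 0.3182/(0.3182 + 0.2993) = 0.5153.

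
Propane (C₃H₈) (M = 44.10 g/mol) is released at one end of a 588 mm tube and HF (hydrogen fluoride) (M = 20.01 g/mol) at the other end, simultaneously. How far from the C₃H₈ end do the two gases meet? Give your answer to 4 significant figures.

236.7 mm

Distances travelled in equal time are proportional to diffusion rates, so d_C₃H₈/d_HF = √(M_HF/M_C₃H₈) = √(20.01/44.10) = 0.6736.
With d_C₃H₈ + d_HF = 588 mm, d_HF = 588/(1 + 0.6736) = 351.3 mm.
d_C₃H₈ = 588 − 351.3 = 236.7 mm.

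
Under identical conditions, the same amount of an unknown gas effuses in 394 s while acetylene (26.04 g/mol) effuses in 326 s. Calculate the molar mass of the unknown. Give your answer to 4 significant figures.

By Graham's law, t_X/t_C₂H₂ = √(M_X/M_C₂H₂).
394/326 = 1.209 = √(M_X/26.04)
M_X = 26.04 × 1.209² = 26.04 × 1.461 = 38.04 g/mol

38.04 g/mol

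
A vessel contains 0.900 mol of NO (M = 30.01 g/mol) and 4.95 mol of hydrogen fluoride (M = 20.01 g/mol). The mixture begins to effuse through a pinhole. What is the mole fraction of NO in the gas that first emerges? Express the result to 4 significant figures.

Rate_i ∝ x_i/√M_i (Graham's law weighted by mole fraction), so the effusate composition follows n_i/√M_i.
Mole fraction of NO in the effusate = (n_NO/√M_NO) / (n_NO/√M_NO + n_HF/√M_HF)
= (0.900/√30.01) / (0.900/√30.01 + 4.95/√20.01) = 0.1643/(0.1643 + 1.107) = 0.1293.

0.1293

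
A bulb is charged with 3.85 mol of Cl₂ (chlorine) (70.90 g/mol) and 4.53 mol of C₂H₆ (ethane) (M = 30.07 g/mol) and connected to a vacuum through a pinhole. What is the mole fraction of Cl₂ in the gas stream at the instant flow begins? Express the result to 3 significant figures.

Effusion rate of each component ∝ n_i/√M_i (partial pressure × 1/√M).
Mole fraction of Cl₂ in the effusate = (n_Cl₂/√M_Cl₂) / (n_Cl₂/√M_Cl₂ + n_C₂H₆/√M_C₂H₆)
= (3.85/√70.90) / (3.85/√70.90 + 4.53/√30.07) = 0.4572/(0.4572 + 0.8261) = 0.356.

0.356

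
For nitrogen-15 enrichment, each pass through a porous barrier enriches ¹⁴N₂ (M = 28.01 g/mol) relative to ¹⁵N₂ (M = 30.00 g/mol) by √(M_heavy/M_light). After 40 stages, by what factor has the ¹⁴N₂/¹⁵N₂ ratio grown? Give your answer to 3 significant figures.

The single-stage factor is √(M_heavy/M_light), so 40 stages give [√(30.00/28.01)]^40 = (30.00/28.01)^(40/2).
= 1.07105^20 = 3.95.

3.95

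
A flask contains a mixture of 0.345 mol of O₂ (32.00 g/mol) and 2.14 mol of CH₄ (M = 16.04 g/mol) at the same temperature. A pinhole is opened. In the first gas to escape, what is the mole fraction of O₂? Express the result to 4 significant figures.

0.1024

Each component's effusion rate ∝ (its partial pressure)·(1/√M) ∝ n_i/√M_i.
x_O₂(eff) = (n_O₂/√M_O₂) / (n_O₂/√M_O₂ + n_CH₄/√M_CH₄)
= (0.345/√32.00) / (0.345/√32.00 + 2.14/√16.04) = 0.06099/(0.06099 + 0.5343) = 0.1024.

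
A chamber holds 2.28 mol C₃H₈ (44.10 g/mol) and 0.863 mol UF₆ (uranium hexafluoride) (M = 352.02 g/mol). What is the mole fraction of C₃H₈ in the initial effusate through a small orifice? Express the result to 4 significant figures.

Each component's effusion rate ∝ (its partial pressure)·(1/√M) ∝ n_i/√M_i.
x_C₃H₈(eff) = (n_C₃H₈/√M_C₃H₈) / (n_C₃H₈/√M_C₃H₈ + n_UF₆/√M_UF₆)
= (2.28/√44.10) / (2.28/√44.10 + 0.863/√352.02) = 0.3433/(0.3433 + 0.04600) = 0.8819.

0.8819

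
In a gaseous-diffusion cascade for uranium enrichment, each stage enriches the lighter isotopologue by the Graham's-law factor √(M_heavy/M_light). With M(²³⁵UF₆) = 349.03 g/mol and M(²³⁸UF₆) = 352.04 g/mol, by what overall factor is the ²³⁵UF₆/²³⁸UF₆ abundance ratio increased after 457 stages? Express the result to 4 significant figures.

7.114

After 457 stages the ratio has grown by (√(352.04/349.03))^457 = (352.04/349.03)^(457/2).
= 1.00862^(457/2) = 7.114.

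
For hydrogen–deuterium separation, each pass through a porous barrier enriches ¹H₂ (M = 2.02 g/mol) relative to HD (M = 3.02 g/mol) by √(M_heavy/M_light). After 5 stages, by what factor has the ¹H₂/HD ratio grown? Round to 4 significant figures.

Overall factor = α^5 with α = √(3.02/2.02), i.e. (3.02/2.02)^(5/2).
= 1.49505^(5/2) = 2.733.

2.733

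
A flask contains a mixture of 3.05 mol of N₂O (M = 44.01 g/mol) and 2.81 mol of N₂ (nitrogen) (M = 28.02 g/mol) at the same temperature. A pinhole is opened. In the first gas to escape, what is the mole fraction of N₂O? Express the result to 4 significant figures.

0.4641

Each component's effusion rate ∝ (its partial pressure)·(1/√M) ∝ n_i/√M_i.
x_N₂O(eff) = (n_N₂O/√M_N₂O) / (n_N₂O/√M_N₂O + n_N₂/√M_N₂)
= (3.05/√44.01) / (3.05/√44.01 + 2.81/√28.02) = 0.4598/(0.4598 + 0.5309) = 0.4641.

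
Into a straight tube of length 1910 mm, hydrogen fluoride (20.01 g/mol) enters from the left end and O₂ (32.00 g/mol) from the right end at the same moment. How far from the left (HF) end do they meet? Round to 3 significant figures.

Graham's law gives d_HF/d_O₂ = rate_HF/rate_O₂ = √(M_O₂/M_HF) = √(32.00/20.01) = 1.265.
With d_HF + d_O₂ = 1910 mm, d_O₂ = 1910/(1 + 1.265) = 843.4 mm.
d_HF = 1910 − 843.4 = 1070 mm.

1070 mm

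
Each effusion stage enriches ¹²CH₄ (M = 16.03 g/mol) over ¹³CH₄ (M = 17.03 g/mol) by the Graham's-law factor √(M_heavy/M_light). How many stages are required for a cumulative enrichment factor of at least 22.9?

With α = √(17.03/16.03) per stage, ln α = ½ ln(1.06238) = 0.03026.
Need α^N ≥ 22.9 ⇒ N ≥ ln(22.9) / ln α = 3.131 / 0.03026 = 103.48.
So at least 104 stages are needed.

104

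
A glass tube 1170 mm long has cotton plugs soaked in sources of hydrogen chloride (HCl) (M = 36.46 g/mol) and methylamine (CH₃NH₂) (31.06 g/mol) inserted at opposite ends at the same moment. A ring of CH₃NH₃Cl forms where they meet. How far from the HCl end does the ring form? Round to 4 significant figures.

561.6 mm

Distances travelled in equal time are proportional to diffusion rates, so d_HCl/d_CH₃NH₂ = √(M_CH₃NH₂/M_HCl) = √(31.06/36.46) = 0.9230.
With d_HCl + d_CH₃NH₂ = 1170 mm, d_CH₃NH₂ = 1170/(1 + 0.9230) = 608.4 mm.
d_HCl = 1170 − 608.4 = 561.6 mm.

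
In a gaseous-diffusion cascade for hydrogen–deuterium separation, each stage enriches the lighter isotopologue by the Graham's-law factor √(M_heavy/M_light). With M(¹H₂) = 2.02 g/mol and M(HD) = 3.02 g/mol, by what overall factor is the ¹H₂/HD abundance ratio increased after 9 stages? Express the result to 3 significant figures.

6.11

After 9 stages the ratio has grown by (√(3.02/2.02))^9 = (3.02/2.02)^(9/2).
= 1.49505^(9/2) = 6.11.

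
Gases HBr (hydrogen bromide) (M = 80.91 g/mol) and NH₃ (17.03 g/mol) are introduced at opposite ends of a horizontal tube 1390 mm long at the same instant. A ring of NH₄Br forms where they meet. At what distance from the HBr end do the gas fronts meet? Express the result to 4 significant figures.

437.2 mm

Graham's law gives d_HBr/d_NH₃ = rate_HBr/rate_NH₃ = √(M_NH₃/M_HBr) = √(17.03/80.91) = 0.4588.
With d_HBr + d_NH₃ = 1390 mm, d_NH₃ = 1390/(1 + 0.4588) = 952.8 mm.
d_HBr = 1390 − 952.8 = 437.2 mm.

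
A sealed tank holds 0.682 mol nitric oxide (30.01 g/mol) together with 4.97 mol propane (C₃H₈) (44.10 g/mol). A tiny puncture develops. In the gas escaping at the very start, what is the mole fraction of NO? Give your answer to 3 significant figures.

0.143

The effusion rate of species i is ∝ p_i/√M_i ∝ n_i/√M_i.
x_NO(eff) = (n_NO/√M_NO) / (n_NO/√M_NO + n_C₃H₈/√M_C₃H₈)
= (0.682/√30.01) / (0.682/√30.01 + 4.97/√44.10) = 0.1245/(0.1245 + 0.7484) = 0.143.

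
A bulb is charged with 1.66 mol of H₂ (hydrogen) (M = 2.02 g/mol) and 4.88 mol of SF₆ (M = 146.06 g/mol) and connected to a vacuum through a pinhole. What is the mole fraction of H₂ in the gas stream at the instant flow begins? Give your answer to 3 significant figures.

Each component's effusion rate ∝ (its partial pressure)·(1/√M) ∝ n_i/√M_i.
x_H₂(eff) = (n_H₂/√M_H₂) / (n_H₂/√M_H₂ + n_SF₆/√M_SF₆)
= (1.66/√2.02) / (1.66/√2.02 + 4.88/√146.06) = 1.168/(1.168 + 0.4038) = 0.743.

0.743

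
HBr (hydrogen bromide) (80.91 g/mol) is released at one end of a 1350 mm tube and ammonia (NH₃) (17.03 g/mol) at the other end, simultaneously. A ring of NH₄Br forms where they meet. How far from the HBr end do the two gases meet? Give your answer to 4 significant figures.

424.6 mm

In equal time, each gas travels a distance ∝ its rate ∝ 1/√M, so d_HBr/d_NH₃ = √(M_NH₃/M_HBr) = √(17.03/80.91) = 0.4588.
With d_HBr + d_NH₃ = 1350 mm, d_NH₃ = 1350/(1 + 0.4588) = 925.4 mm.
d_HBr = 1350 − 925.4 = 424.6 mm.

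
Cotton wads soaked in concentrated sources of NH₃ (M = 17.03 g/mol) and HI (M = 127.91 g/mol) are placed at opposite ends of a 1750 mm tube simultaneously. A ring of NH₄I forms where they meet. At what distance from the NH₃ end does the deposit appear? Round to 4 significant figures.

The fronts meet when d_NH₃ + d_HI = L with d_NH₃/d_HI = √(M_HI/M_NH₃) (Graham's law). Here √(M_HI/M_NH₃) = √(127.91/17.03) = 2.741.
With d_NH₃ + d_HI = 1750 mm, d_HI = 1750/(1 + 2.741) = 467.8 mm.
d_NH₃ = 1750 − 467.8 = 1282 mm.

1282 mm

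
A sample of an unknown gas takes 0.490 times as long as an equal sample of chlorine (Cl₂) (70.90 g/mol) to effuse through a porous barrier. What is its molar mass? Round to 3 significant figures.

17.0 g/mol

Graham's law gives t_X/t_Cl₂ = √(M_X/M_Cl₂).
0.490 = √(M_X/70.90)
M_X = 70.90 × 0.490² = 70.90 × 0.2401 = 17.0 g/mol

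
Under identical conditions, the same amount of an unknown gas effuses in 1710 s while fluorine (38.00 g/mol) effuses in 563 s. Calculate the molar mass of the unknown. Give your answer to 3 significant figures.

Graham's law gives t_X/t_F₂ = √(M_X/M_F₂).
1710/563 = 3.037 = √(M_X/38.00)
M_X = 38.00 × 3.037² = 38.00 × 9.225 = 351 g/mol

351 g/mol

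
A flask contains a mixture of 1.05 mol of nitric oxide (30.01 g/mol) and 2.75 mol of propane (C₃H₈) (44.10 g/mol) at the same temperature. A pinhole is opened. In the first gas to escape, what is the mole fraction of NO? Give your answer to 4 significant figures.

Effusion rate of each component ∝ n_i/√M_i (partial pressure × 1/√M).
x_NO(eff) = (n_NO/√M_NO) / (n_NO/√M_NO + n_C₃H₈/√M_C₃H₈)
= (1.05/√30.01) / (1.05/√30.01 + 2.75/√44.10) = 0.1917/(0.1917 + 0.4141) = 0.3164.

0.3164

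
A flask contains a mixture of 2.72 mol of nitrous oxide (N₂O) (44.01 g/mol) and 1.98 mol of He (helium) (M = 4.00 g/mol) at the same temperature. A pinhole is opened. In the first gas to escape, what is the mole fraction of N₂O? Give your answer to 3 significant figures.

0.293

Each component's effusion rate ∝ (its partial pressure)·(1/√M) ∝ n_i/√M_i.
x_N₂O(eff) = (n_N₂O/√M_N₂O) / (n_N₂O/√M_N₂O + n_He/√M_He)
= (2.72/√44.01) / (2.72/√44.01 + 1.98/√4.00) = 0.4100/(0.4100 + 0.9900) = 0.293.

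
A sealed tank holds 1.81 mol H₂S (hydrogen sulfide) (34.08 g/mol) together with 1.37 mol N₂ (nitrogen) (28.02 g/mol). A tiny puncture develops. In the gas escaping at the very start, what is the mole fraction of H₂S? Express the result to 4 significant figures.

Rate_i ∝ x_i/√M_i (Graham's law weighted by mole fraction), so the effusate composition follows n_i/√M_i.
So x_H₂S in the escaping gas = (n_H₂S/√M_H₂S) / Σ(n_i/√M_i)
= (1.81/√34.08) / (1.81/√34.08 + 1.37/√28.02) = 0.3100/(0.3100 + 0.2588) = 0.5450.

0.5450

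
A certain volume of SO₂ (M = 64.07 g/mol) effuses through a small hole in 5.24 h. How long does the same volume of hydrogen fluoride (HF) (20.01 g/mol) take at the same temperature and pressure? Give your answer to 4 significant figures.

2.928 h

By Graham's law, t_HF/t_SO₂ = √(M_HF/M_SO₂) = √(20.01/64.07) = √0.3123 = 0.5589.
So the time for HF is 5.24 × 0.5589 = 2.928 h.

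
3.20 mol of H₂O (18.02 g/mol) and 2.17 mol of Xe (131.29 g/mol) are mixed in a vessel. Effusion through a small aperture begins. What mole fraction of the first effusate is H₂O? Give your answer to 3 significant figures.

Each component's effusion rate ∝ (its partial pressure)·(1/√M) ∝ n_i/√M_i.
Mole fraction of H₂O in the effusate = (n_H₂O/√M_H₂O) / (n_H₂O/√M_H₂O + n_Xe/√M_Xe)
= (3.20/√18.02) / (3.20/√18.02 + 2.17/√131.29) = 0.7538/(0.7538 + 0.1894) = 0.799.

0.799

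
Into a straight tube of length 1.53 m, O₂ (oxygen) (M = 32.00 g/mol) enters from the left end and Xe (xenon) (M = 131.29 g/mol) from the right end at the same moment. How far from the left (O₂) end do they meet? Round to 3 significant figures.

1.02 m

Distances travelled in equal time are proportional to diffusion rates, so d_O₂/d_Xe = √(M_Xe/M_O₂) = √(131.29/32.00) = 2.026.
With d_O₂ + d_Xe = 1.53 m, d_Xe = 1.53/(1 + 2.026) = 0.5057 m.
d_O₂ = 1.53 − 0.5057 = 1.02 m.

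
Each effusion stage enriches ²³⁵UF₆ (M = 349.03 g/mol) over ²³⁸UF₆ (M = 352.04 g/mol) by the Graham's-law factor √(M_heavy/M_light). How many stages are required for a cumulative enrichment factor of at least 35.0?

Single-stage factor α = √(352.04/349.03), so ln α = ½ ln(1.00862) = 0.004293.
Need α^N ≥ 35.0 ⇒ N ≥ ln(35.0) / ln α = 3.555 / 0.004293 = 828.08.
So at least 829 stages are needed.

829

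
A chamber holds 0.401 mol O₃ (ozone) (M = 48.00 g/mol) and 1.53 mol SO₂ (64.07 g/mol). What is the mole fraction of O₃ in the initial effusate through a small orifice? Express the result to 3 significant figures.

0.232

Rate_i ∝ x_i/√M_i (Graham's law weighted by mole fraction), so the effusate composition follows n_i/√M_i.
So x_O₃ in the escaping gas = (n_O₃/√M_O₃) / Σ(n_i/√M_i)
= (0.401/√48.00) / (0.401/√48.00 + 1.53/√64.07) = 0.05788/(0.05788 + 0.1911) = 0.232.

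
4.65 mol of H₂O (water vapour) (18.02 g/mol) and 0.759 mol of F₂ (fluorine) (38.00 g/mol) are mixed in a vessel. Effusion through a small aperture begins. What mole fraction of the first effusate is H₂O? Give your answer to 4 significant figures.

Rate_i ∝ x_i/√M_i (Graham's law weighted by mole fraction), so the effusate composition follows n_i/√M_i.
So x_H₂O in the escaping gas = (n_H₂O/√M_H₂O) / Σ(n_i/√M_i)
= (4.65/√18.02) / (4.65/√18.02 + 0.759/√38.00) = 1.095/(1.095 + 0.1231) = 0.8990.

0.8990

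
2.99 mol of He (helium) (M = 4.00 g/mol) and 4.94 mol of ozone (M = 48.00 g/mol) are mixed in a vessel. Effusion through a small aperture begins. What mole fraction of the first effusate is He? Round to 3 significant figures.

0.677

The effusion rate of species i is ∝ p_i/√M_i ∝ n_i/√M_i.
So x_He in the escaping gas = (n_He/√M_He) / Σ(n_i/√M_i)
= (2.99/√4.00) / (2.99/√4.00 + 4.94/√48.00) = 1.495/(1.495 + 0.7130) = 0.677.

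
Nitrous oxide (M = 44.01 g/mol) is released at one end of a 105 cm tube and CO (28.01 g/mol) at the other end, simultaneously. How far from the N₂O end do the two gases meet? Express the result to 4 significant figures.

46.59 cm

The fronts meet when d_N₂O + d_CO = L with d_N₂O/d_CO = √(M_CO/M_N₂O) (Graham's law). Here √(M_CO/M_N₂O) = √(28.01/44.01) = 0.7978.
With d_N₂O + d_CO = 105 cm, d_CO = 105/(1 + 0.7978) = 58.41 cm.
d_N₂O = 105 − 58.41 = 46.59 cm.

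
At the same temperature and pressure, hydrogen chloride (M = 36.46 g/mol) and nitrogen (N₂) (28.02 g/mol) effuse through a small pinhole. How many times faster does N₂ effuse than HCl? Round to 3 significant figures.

1.14

Since effusion rate ∝ 1/√M, rate_N₂/rate_HCl = √(M_HCl/M_N₂) = √(36.46/28.02) = √1.301 = 1.14.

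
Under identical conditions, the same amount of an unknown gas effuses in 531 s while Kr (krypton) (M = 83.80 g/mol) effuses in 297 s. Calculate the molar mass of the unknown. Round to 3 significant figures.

By Graham's law, t_X/t_Kr = √(M_X/M_Kr).
531/297 = 1.788 = √(M_X/83.80)
M_X = 83.80 × 1.788² = 83.80 × 3.197 = 268 g/mol

268 g/mol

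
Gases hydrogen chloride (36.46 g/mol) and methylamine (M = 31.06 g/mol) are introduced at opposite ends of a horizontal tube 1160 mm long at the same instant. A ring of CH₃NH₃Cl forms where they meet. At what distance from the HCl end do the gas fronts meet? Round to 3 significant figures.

The fronts meet when d_HCl + d_CH₃NH₂ = L with d_HCl/d_CH₃NH₂ = √(M_CH₃NH₂/M_HCl) (Graham's law). Here √(M_CH₃NH₂/M_HCl) = √(31.06/36.46) = 0.9230.
With d_HCl + d_CH₃NH₂ = 1160 mm, d_CH₃NH₂ = 1160/(1 + 0.9230) = 603.2 mm.
d_HCl = 1160 − 603.2 = 557 mm.

557 mm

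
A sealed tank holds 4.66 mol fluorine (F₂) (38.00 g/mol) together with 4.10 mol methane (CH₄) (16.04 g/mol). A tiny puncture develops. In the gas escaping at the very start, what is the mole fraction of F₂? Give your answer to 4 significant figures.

0.4248

The effusion rate of species i is ∝ p_i/√M_i ∝ n_i/√M_i.
Mole fraction of F₂ in the effusate = (n_F₂/√M_F₂) / (n_F₂/√M_F₂ + n_CH₄/√M_CH₄)
= (4.66/√38.00) / (4.66/√38.00 + 4.10/√16.04) = 0.7560/(0.7560 + 1.024) = 0.4248.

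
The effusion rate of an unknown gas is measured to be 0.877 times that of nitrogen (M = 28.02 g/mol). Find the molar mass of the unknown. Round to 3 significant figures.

Graham's law gives rate_X/rate_N₂ = √(M_N₂/M_X).
0.877 = √(28.02/M_X)
M_X = 28.02 / 0.877² = 28.02 / 0.7691 = 36.4 g/mol

36.4 g/mol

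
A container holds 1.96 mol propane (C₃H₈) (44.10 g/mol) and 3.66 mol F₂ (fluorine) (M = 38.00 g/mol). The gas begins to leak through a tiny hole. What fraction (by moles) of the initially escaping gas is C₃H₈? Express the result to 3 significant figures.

0.332

The effusion rate of species i is ∝ p_i/√M_i ∝ n_i/√M_i.
Mole fraction of C₃H₈ in the effusate = (n_C₃H₈/√M_C₃H₈) / (n_C₃H₈/√M_C₃H₈ + n_F₂/√M_F₂)
= (1.96/√44.10) / (1.96/√44.10 + 3.66/√38.00) = 0.2951/(0.2951 + 0.5937) = 0.332.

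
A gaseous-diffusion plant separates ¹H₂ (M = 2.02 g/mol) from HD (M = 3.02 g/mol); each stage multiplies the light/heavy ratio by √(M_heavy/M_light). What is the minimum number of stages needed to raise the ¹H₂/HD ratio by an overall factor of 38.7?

19

Single-stage factor α = √(3.02/2.02), so ln α = ½ ln(1.49505) = 0.2011.
Need α^N ≥ 38.7 ⇒ N ≥ ln(38.7) / ln α = 3.656 / 0.2011 = 18.18.
So at least 19 stages are needed.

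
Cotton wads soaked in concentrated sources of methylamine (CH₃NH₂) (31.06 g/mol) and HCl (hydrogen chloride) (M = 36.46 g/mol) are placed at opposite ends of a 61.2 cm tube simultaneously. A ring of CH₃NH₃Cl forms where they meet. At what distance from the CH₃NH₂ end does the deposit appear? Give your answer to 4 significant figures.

The fronts meet when d_CH₃NH₂ + d_HCl = L with d_CH₃NH₂/d_HCl = √(M_HCl/M_CH₃NH₂) (Graham's law). Here √(M_HCl/M_CH₃NH₂) = √(36.46/31.06) = 1.083.
With d_CH₃NH₂ + d_HCl = 61.2 cm, d_HCl = 61.2/(1 + 1.083) = 29.37 cm.
d_CH₃NH₂ = 61.2 − 29.37 = 31.83 cm.

31.83 cm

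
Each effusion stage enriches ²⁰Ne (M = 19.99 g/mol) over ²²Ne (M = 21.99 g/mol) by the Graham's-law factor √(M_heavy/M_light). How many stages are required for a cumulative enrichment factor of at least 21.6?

Per stage α = (21.99/19.99)^(1/2) = 1.10005^0.5, giving ln α = 0.04768.
Need α^N ≥ 21.6 ⇒ N ≥ ln(21.6) / ln α = 3.073 / 0.04768 = 64.45.
Minimum whole number of stages: N = 65.

65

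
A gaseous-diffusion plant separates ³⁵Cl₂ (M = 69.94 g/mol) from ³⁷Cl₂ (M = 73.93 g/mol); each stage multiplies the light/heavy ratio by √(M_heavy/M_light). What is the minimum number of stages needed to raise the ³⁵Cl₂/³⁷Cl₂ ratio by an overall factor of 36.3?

130

Single-stage factor α = √(73.93/69.94), so ln α = ½ ln(1.05705) = 0.02774.
Need α^N ≥ 36.3 ⇒ N ≥ ln(36.3) / ln α = 3.592 / 0.02774 = 129.48.
Rounding up, N = 130 stages.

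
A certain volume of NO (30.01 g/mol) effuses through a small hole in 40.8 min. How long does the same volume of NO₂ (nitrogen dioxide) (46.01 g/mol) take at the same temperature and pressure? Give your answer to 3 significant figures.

50.5 min

From Graham's law, t_NO₂/t_NO = √(M_NO₂/M_NO) = √(46.01/30.01) = √1.533 = 1.238.
So the time for NO₂ is 40.8 × 1.238 = 50.5 min.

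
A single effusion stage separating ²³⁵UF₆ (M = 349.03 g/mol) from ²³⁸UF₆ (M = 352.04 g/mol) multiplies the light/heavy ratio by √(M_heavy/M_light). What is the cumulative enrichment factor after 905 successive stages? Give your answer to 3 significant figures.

48.7

Overall factor = α^905 with α = √(352.04/349.03), i.e. (352.04/349.03)^(905/2).
= 1.00862^(905/2) = 48.7.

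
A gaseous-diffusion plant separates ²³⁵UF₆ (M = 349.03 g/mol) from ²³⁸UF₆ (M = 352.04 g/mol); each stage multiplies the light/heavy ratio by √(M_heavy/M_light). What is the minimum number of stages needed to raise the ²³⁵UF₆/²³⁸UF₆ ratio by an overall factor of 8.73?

505

Single-stage factor α = √(352.04/349.03), so ln α = ½ ln(1.00862) = 0.004293.
Need α^N ≥ 8.73 ⇒ N ≥ ln(8.73) / ln α = 2.167 / 0.004293 = 504.67.
So at least 505 stages are needed.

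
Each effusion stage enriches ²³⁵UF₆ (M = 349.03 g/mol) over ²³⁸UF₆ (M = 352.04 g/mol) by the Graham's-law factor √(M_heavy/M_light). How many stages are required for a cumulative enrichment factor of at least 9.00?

512

Per stage α = (352.04/349.03)^(1/2) = 1.00862^0.5, giving ln α = 0.004293.
Need α^N ≥ 9.00 ⇒ N ≥ ln(9.00) / ln α = 2.197 / 0.004293 = 511.76.
Minimum whole number of stages: N = 512.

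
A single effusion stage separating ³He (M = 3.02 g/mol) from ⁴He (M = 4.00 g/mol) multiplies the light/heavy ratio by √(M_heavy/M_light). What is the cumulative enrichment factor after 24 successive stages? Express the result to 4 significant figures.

29.15

Each stage multiplies the ratio by α = √(4.00/3.02), so after 24 stages the overall factor is α^24 = (4.00/3.02)^(24/2).
= 1.32450^12 = 29.15.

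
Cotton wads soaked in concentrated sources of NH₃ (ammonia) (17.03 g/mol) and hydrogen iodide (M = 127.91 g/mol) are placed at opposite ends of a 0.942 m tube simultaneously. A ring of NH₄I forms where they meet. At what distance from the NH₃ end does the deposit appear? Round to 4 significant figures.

In equal time, each gas travels a distance ∝ its rate ∝ 1/√M, so d_NH₃/d_HI = √(M_HI/M_NH₃) = √(127.91/17.03) = 2.741.
With d_NH₃ + d_HI = 0.942 m, d_HI = 0.942/(1 + 2.741) = 0.2518 m.
d_NH₃ = 0.942 − 0.2518 = 0.6902 m.

0.6902 m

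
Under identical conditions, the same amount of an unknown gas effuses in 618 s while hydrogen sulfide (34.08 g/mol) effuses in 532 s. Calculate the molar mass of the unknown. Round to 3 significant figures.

46.0 g/mol

Since effusion rate ∝ 1/√M, t_X/t_H₂S = √(M_X/M_H₂S).
618/532 = 1.162 = √(M_X/34.08)
M_X = 34.08 × 1.162² = 34.08 × 1.349 = 46.0 g/mol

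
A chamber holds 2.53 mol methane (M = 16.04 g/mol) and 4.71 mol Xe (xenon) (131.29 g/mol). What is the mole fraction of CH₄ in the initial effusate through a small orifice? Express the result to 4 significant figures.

Each component's effusion rate ∝ (its partial pressure)·(1/√M) ∝ n_i/√M_i.
So x_CH₄ in the escaping gas = (n_CH₄/√M_CH₄) / Σ(n_i/√M_i)
= (2.53/√16.04) / (2.53/√16.04 + 4.71/√131.29) = 0.6317/(0.6317 + 0.4111) = 0.6058.

0.6058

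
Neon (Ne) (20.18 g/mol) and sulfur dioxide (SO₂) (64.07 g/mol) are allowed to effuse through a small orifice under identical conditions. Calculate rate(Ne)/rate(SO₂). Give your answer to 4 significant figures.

Graham's law gives rate_Ne/rate_SO₂ = √(M_SO₂/M_Ne) = √(64.07/20.18) = √3.175 = 1.782.

1.782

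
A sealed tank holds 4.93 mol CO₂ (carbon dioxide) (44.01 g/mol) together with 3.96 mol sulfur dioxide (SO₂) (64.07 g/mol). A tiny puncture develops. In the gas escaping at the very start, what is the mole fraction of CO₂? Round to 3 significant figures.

Each component's effusion rate ∝ (its partial pressure)·(1/√M) ∝ n_i/√M_i.
So x_CO₂ in the escaping gas = (n_CO₂/√M_CO₂) / Σ(n_i/√M_i)
= (4.93/√44.01) / (4.93/√44.01 + 3.96/√64.07) = 0.7431/(0.7431 + 0.4947) = 0.600.

0.600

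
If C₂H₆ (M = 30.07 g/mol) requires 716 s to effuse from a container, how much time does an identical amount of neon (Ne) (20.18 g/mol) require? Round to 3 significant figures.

587 s

Using Graham's law: t_Ne/t_C₂H₆ = √(M_Ne/M_C₂H₆) = √(20.18/30.07) = √0.6711 = 0.8192.
So the time for Ne is 716 × 0.8192 = 587 s.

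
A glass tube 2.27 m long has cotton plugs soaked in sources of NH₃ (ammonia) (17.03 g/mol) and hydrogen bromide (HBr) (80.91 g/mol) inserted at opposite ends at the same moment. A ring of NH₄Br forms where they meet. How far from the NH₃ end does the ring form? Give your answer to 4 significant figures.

1.556 m

Graham's law gives d_NH₃/d_HBr = rate_NH₃/rate_HBr = √(M_HBr/M_NH₃) = √(80.91/17.03) = 2.180.
With d_NH₃ + d_HBr = 2.27 m, d_HBr = 2.27/(1 + 2.180) = 0.7139 m.
d_NH₃ = 2.27 − 0.7139 = 1.556 m.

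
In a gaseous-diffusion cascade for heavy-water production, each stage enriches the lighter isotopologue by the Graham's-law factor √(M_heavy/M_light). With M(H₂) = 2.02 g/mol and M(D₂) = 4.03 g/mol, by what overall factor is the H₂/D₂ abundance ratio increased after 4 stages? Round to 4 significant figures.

After 4 stages the ratio has grown by (√(4.03/2.02))^4 = (4.03/2.02)^(4/2).
= 1.99505^2 = 3.980.

3.980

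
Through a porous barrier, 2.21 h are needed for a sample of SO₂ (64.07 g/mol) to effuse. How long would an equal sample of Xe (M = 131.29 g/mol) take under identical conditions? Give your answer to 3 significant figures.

3.16 h

From Graham's law, t_Xe/t_SO₂ = √(M_Xe/M_SO₂) = √(131.29/64.07) = √2.049 = 1.431.
So the time for Xe is 2.21 × 1.431 = 3.16 h.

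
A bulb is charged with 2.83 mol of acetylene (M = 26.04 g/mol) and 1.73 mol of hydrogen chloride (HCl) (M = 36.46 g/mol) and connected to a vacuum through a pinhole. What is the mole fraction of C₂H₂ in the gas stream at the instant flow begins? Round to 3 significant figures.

Effusion rate of each component ∝ n_i/√M_i (partial pressure × 1/√M).
So x_C₂H₂ in the escaping gas = (n_C₂H₂/√M_C₂H₂) / Σ(n_i/√M_i)
= (2.83/√26.04) / (2.83/√26.04 + 1.73/√36.46) = 0.5546/(0.5546 + 0.2865) = 0.659.

0.659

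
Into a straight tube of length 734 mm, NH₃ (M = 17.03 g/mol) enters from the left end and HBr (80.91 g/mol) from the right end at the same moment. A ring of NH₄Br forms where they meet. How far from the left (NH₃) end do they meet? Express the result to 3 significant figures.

503 mm

The fronts meet when d_NH₃ + d_HBr = L with d_NH₃/d_HBr = √(M_HBr/M_NH₃) (Graham's law). Here √(M_HBr/M_NH₃) = √(80.91/17.03) = 2.180.
With d_NH₃ + d_HBr = 734 mm, d_HBr = 734/(1 + 2.180) = 230.8 mm.
d_NH₃ = 734 − 230.8 = 503 mm.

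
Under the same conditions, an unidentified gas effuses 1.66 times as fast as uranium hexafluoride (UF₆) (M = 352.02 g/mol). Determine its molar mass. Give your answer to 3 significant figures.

By Graham's law, rate_X/rate_UF₆ = √(M_UF₆/M_X).
1.66 = √(352.02/M_X)
M_X = 352.02 / 1.66² = 352.02 / 2.756 = 128 g/mol

128 g/mol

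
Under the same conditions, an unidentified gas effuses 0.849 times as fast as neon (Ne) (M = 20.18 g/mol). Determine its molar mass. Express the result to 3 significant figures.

By Graham's law, rate_X/rate_Ne = √(M_Ne/M_X).
0.849 = √(20.18/M_X)
M_X = 20.18 / 0.849² = 20.18 / 0.7208 = 28.0 g/mol

28.0 g/mol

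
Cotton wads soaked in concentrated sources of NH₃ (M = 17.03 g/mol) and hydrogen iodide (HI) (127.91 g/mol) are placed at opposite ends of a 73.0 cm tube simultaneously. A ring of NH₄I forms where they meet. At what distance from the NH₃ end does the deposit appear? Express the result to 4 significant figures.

Distances travelled in equal time are proportional to diffusion rates, so d_NH₃/d_HI = √(M_HI/M_NH₃) = √(127.91/17.03) = 2.741.
With d_NH₃ + d_HI = 73.0 cm, d_HI = 73.0/(1 + 2.741) = 19.52 cm.
d_NH₃ = 73.0 − 19.52 = 53.48 cm.

53.48 cm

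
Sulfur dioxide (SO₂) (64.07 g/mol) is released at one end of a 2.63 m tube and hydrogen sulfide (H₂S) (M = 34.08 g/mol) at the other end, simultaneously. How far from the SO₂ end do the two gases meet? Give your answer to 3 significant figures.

1.11 m

Distances travelled in equal time are proportional to diffusion rates, so d_SO₂/d_H₂S = √(M_H₂S/M_SO₂) = √(34.08/64.07) = 0.7293.
With d_SO₂ + d_H₂S = 2.63 m, d_H₂S = 2.63/(1 + 0.7293) = 1.521 m.
d_SO₂ = 2.63 − 1.521 = 1.11 m.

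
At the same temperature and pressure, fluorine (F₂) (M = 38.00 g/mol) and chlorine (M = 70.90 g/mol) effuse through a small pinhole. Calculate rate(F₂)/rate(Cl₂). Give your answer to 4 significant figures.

1.366

By Graham's law, rate_F₂/rate_Cl₂ = √(M_Cl₂/M_F₂) = √(70.90/38.00) = √1.866 = 1.366.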